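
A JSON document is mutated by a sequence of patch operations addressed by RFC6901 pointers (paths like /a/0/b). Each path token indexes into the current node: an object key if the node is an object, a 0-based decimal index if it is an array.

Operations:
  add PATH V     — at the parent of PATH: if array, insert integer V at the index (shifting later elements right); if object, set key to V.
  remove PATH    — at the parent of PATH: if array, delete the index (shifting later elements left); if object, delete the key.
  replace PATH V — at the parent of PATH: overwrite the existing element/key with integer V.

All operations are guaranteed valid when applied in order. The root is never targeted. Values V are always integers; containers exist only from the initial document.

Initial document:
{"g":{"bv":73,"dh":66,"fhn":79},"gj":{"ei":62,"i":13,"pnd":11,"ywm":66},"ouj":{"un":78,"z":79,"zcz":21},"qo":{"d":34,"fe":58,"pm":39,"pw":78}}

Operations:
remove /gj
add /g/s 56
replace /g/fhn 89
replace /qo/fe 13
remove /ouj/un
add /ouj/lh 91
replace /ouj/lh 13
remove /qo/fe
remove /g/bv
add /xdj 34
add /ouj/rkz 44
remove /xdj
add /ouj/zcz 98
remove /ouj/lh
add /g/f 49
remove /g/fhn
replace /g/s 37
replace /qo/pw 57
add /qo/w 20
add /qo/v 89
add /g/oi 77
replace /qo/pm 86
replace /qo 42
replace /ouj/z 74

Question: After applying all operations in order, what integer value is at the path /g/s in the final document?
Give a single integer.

Answer: 37

Derivation:
After op 1 (remove /gj): {"g":{"bv":73,"dh":66,"fhn":79},"ouj":{"un":78,"z":79,"zcz":21},"qo":{"d":34,"fe":58,"pm":39,"pw":78}}
After op 2 (add /g/s 56): {"g":{"bv":73,"dh":66,"fhn":79,"s":56},"ouj":{"un":78,"z":79,"zcz":21},"qo":{"d":34,"fe":58,"pm":39,"pw":78}}
After op 3 (replace /g/fhn 89): {"g":{"bv":73,"dh":66,"fhn":89,"s":56},"ouj":{"un":78,"z":79,"zcz":21},"qo":{"d":34,"fe":58,"pm":39,"pw":78}}
After op 4 (replace /qo/fe 13): {"g":{"bv":73,"dh":66,"fhn":89,"s":56},"ouj":{"un":78,"z":79,"zcz":21},"qo":{"d":34,"fe":13,"pm":39,"pw":78}}
After op 5 (remove /ouj/un): {"g":{"bv":73,"dh":66,"fhn":89,"s":56},"ouj":{"z":79,"zcz":21},"qo":{"d":34,"fe":13,"pm":39,"pw":78}}
After op 6 (add /ouj/lh 91): {"g":{"bv":73,"dh":66,"fhn":89,"s":56},"ouj":{"lh":91,"z":79,"zcz":21},"qo":{"d":34,"fe":13,"pm":39,"pw":78}}
After op 7 (replace /ouj/lh 13): {"g":{"bv":73,"dh":66,"fhn":89,"s":56},"ouj":{"lh":13,"z":79,"zcz":21},"qo":{"d":34,"fe":13,"pm":39,"pw":78}}
After op 8 (remove /qo/fe): {"g":{"bv":73,"dh":66,"fhn":89,"s":56},"ouj":{"lh":13,"z":79,"zcz":21},"qo":{"d":34,"pm":39,"pw":78}}
After op 9 (remove /g/bv): {"g":{"dh":66,"fhn":89,"s":56},"ouj":{"lh":13,"z":79,"zcz":21},"qo":{"d":34,"pm":39,"pw":78}}
After op 10 (add /xdj 34): {"g":{"dh":66,"fhn":89,"s":56},"ouj":{"lh":13,"z":79,"zcz":21},"qo":{"d":34,"pm":39,"pw":78},"xdj":34}
After op 11 (add /ouj/rkz 44): {"g":{"dh":66,"fhn":89,"s":56},"ouj":{"lh":13,"rkz":44,"z":79,"zcz":21},"qo":{"d":34,"pm":39,"pw":78},"xdj":34}
After op 12 (remove /xdj): {"g":{"dh":66,"fhn":89,"s":56},"ouj":{"lh":13,"rkz":44,"z":79,"zcz":21},"qo":{"d":34,"pm":39,"pw":78}}
After op 13 (add /ouj/zcz 98): {"g":{"dh":66,"fhn":89,"s":56},"ouj":{"lh":13,"rkz":44,"z":79,"zcz":98},"qo":{"d":34,"pm":39,"pw":78}}
After op 14 (remove /ouj/lh): {"g":{"dh":66,"fhn":89,"s":56},"ouj":{"rkz":44,"z":79,"zcz":98},"qo":{"d":34,"pm":39,"pw":78}}
After op 15 (add /g/f 49): {"g":{"dh":66,"f":49,"fhn":89,"s":56},"ouj":{"rkz":44,"z":79,"zcz":98},"qo":{"d":34,"pm":39,"pw":78}}
After op 16 (remove /g/fhn): {"g":{"dh":66,"f":49,"s":56},"ouj":{"rkz":44,"z":79,"zcz":98},"qo":{"d":34,"pm":39,"pw":78}}
After op 17 (replace /g/s 37): {"g":{"dh":66,"f":49,"s":37},"ouj":{"rkz":44,"z":79,"zcz":98},"qo":{"d":34,"pm":39,"pw":78}}
After op 18 (replace /qo/pw 57): {"g":{"dh":66,"f":49,"s":37},"ouj":{"rkz":44,"z":79,"zcz":98},"qo":{"d":34,"pm":39,"pw":57}}
After op 19 (add /qo/w 20): {"g":{"dh":66,"f":49,"s":37},"ouj":{"rkz":44,"z":79,"zcz":98},"qo":{"d":34,"pm":39,"pw":57,"w":20}}
After op 20 (add /qo/v 89): {"g":{"dh":66,"f":49,"s":37},"ouj":{"rkz":44,"z":79,"zcz":98},"qo":{"d":34,"pm":39,"pw":57,"v":89,"w":20}}
After op 21 (add /g/oi 77): {"g":{"dh":66,"f":49,"oi":77,"s":37},"ouj":{"rkz":44,"z":79,"zcz":98},"qo":{"d":34,"pm":39,"pw":57,"v":89,"w":20}}
After op 22 (replace /qo/pm 86): {"g":{"dh":66,"f":49,"oi":77,"s":37},"ouj":{"rkz":44,"z":79,"zcz":98},"qo":{"d":34,"pm":86,"pw":57,"v":89,"w":20}}
After op 23 (replace /qo 42): {"g":{"dh":66,"f":49,"oi":77,"s":37},"ouj":{"rkz":44,"z":79,"zcz":98},"qo":42}
After op 24 (replace /ouj/z 74): {"g":{"dh":66,"f":49,"oi":77,"s":37},"ouj":{"rkz":44,"z":74,"zcz":98},"qo":42}
Value at /g/s: 37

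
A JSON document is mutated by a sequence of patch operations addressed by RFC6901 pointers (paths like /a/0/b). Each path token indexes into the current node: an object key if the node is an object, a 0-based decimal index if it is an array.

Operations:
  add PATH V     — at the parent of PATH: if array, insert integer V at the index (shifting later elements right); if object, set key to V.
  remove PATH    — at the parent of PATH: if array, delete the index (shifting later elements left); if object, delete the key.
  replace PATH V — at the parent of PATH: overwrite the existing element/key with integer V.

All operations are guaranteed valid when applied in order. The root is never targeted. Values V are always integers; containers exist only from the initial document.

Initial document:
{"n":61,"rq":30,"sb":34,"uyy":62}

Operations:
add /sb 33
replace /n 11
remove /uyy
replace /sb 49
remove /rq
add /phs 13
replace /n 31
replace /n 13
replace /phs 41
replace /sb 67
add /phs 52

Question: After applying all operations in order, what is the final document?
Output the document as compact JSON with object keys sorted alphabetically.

Answer: {"n":13,"phs":52,"sb":67}

Derivation:
After op 1 (add /sb 33): {"n":61,"rq":30,"sb":33,"uyy":62}
After op 2 (replace /n 11): {"n":11,"rq":30,"sb":33,"uyy":62}
After op 3 (remove /uyy): {"n":11,"rq":30,"sb":33}
After op 4 (replace /sb 49): {"n":11,"rq":30,"sb":49}
After op 5 (remove /rq): {"n":11,"sb":49}
After op 6 (add /phs 13): {"n":11,"phs":13,"sb":49}
After op 7 (replace /n 31): {"n":31,"phs":13,"sb":49}
After op 8 (replace /n 13): {"n":13,"phs":13,"sb":49}
After op 9 (replace /phs 41): {"n":13,"phs":41,"sb":49}
After op 10 (replace /sb 67): {"n":13,"phs":41,"sb":67}
After op 11 (add /phs 52): {"n":13,"phs":52,"sb":67}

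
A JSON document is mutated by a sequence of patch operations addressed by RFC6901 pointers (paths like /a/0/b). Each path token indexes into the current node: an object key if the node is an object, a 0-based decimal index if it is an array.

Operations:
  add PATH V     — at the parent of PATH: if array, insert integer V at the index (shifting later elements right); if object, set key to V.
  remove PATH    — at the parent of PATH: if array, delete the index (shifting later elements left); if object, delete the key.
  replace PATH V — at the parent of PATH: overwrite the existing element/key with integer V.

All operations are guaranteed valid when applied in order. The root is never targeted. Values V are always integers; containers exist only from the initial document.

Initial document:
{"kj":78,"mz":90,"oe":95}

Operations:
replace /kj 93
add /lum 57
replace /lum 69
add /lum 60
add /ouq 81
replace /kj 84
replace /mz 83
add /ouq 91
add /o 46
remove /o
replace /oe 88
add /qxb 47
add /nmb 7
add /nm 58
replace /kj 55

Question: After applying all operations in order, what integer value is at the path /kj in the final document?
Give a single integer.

After op 1 (replace /kj 93): {"kj":93,"mz":90,"oe":95}
After op 2 (add /lum 57): {"kj":93,"lum":57,"mz":90,"oe":95}
After op 3 (replace /lum 69): {"kj":93,"lum":69,"mz":90,"oe":95}
After op 4 (add /lum 60): {"kj":93,"lum":60,"mz":90,"oe":95}
After op 5 (add /ouq 81): {"kj":93,"lum":60,"mz":90,"oe":95,"ouq":81}
After op 6 (replace /kj 84): {"kj":84,"lum":60,"mz":90,"oe":95,"ouq":81}
After op 7 (replace /mz 83): {"kj":84,"lum":60,"mz":83,"oe":95,"ouq":81}
After op 8 (add /ouq 91): {"kj":84,"lum":60,"mz":83,"oe":95,"ouq":91}
After op 9 (add /o 46): {"kj":84,"lum":60,"mz":83,"o":46,"oe":95,"ouq":91}
After op 10 (remove /o): {"kj":84,"lum":60,"mz":83,"oe":95,"ouq":91}
After op 11 (replace /oe 88): {"kj":84,"lum":60,"mz":83,"oe":88,"ouq":91}
After op 12 (add /qxb 47): {"kj":84,"lum":60,"mz":83,"oe":88,"ouq":91,"qxb":47}
After op 13 (add /nmb 7): {"kj":84,"lum":60,"mz":83,"nmb":7,"oe":88,"ouq":91,"qxb":47}
After op 14 (add /nm 58): {"kj":84,"lum":60,"mz":83,"nm":58,"nmb":7,"oe":88,"ouq":91,"qxb":47}
After op 15 (replace /kj 55): {"kj":55,"lum":60,"mz":83,"nm":58,"nmb":7,"oe":88,"ouq":91,"qxb":47}
Value at /kj: 55

Answer: 55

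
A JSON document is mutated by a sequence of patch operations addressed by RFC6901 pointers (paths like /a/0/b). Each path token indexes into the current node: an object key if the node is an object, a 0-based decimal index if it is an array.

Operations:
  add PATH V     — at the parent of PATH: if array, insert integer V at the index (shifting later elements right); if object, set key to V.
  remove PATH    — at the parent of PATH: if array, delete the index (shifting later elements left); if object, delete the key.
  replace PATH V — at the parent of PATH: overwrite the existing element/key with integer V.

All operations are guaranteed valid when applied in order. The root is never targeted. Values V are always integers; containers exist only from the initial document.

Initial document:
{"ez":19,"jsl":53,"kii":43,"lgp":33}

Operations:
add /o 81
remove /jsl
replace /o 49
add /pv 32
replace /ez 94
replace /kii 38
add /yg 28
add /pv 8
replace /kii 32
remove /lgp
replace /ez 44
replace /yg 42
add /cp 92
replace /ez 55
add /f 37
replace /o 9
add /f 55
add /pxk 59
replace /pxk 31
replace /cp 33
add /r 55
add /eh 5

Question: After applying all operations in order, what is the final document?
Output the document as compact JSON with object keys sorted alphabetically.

After op 1 (add /o 81): {"ez":19,"jsl":53,"kii":43,"lgp":33,"o":81}
After op 2 (remove /jsl): {"ez":19,"kii":43,"lgp":33,"o":81}
After op 3 (replace /o 49): {"ez":19,"kii":43,"lgp":33,"o":49}
After op 4 (add /pv 32): {"ez":19,"kii":43,"lgp":33,"o":49,"pv":32}
After op 5 (replace /ez 94): {"ez":94,"kii":43,"lgp":33,"o":49,"pv":32}
After op 6 (replace /kii 38): {"ez":94,"kii":38,"lgp":33,"o":49,"pv":32}
After op 7 (add /yg 28): {"ez":94,"kii":38,"lgp":33,"o":49,"pv":32,"yg":28}
After op 8 (add /pv 8): {"ez":94,"kii":38,"lgp":33,"o":49,"pv":8,"yg":28}
After op 9 (replace /kii 32): {"ez":94,"kii":32,"lgp":33,"o":49,"pv":8,"yg":28}
After op 10 (remove /lgp): {"ez":94,"kii":32,"o":49,"pv":8,"yg":28}
After op 11 (replace /ez 44): {"ez":44,"kii":32,"o":49,"pv":8,"yg":28}
After op 12 (replace /yg 42): {"ez":44,"kii":32,"o":49,"pv":8,"yg":42}
After op 13 (add /cp 92): {"cp":92,"ez":44,"kii":32,"o":49,"pv":8,"yg":42}
After op 14 (replace /ez 55): {"cp":92,"ez":55,"kii":32,"o":49,"pv":8,"yg":42}
After op 15 (add /f 37): {"cp":92,"ez":55,"f":37,"kii":32,"o":49,"pv":8,"yg":42}
After op 16 (replace /o 9): {"cp":92,"ez":55,"f":37,"kii":32,"o":9,"pv":8,"yg":42}
After op 17 (add /f 55): {"cp":92,"ez":55,"f":55,"kii":32,"o":9,"pv":8,"yg":42}
After op 18 (add /pxk 59): {"cp":92,"ez":55,"f":55,"kii":32,"o":9,"pv":8,"pxk":59,"yg":42}
After op 19 (replace /pxk 31): {"cp":92,"ez":55,"f":55,"kii":32,"o":9,"pv":8,"pxk":31,"yg":42}
After op 20 (replace /cp 33): {"cp":33,"ez":55,"f":55,"kii":32,"o":9,"pv":8,"pxk":31,"yg":42}
After op 21 (add /r 55): {"cp":33,"ez":55,"f":55,"kii":32,"o":9,"pv":8,"pxk":31,"r":55,"yg":42}
After op 22 (add /eh 5): {"cp":33,"eh":5,"ez":55,"f":55,"kii":32,"o":9,"pv":8,"pxk":31,"r":55,"yg":42}

Answer: {"cp":33,"eh":5,"ez":55,"f":55,"kii":32,"o":9,"pv":8,"pxk":31,"r":55,"yg":42}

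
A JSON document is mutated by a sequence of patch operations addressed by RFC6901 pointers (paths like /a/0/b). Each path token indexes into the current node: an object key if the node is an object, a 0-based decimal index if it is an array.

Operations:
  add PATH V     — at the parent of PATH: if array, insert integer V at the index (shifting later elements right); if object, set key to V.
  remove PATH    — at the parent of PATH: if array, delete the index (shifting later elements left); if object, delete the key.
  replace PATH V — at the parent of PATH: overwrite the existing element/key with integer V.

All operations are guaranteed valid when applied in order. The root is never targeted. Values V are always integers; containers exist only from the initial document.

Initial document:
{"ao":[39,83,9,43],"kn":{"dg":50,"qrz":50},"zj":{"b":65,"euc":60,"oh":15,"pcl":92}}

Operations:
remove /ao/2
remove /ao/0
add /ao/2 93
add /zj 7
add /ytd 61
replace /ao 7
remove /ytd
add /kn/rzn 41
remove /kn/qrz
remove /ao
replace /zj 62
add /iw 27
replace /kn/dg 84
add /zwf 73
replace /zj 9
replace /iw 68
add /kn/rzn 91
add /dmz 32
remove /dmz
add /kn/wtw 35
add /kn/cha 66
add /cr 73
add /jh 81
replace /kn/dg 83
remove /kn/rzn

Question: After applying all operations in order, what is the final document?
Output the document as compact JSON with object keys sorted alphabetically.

After op 1 (remove /ao/2): {"ao":[39,83,43],"kn":{"dg":50,"qrz":50},"zj":{"b":65,"euc":60,"oh":15,"pcl":92}}
After op 2 (remove /ao/0): {"ao":[83,43],"kn":{"dg":50,"qrz":50},"zj":{"b":65,"euc":60,"oh":15,"pcl":92}}
After op 3 (add /ao/2 93): {"ao":[83,43,93],"kn":{"dg":50,"qrz":50},"zj":{"b":65,"euc":60,"oh":15,"pcl":92}}
After op 4 (add /zj 7): {"ao":[83,43,93],"kn":{"dg":50,"qrz":50},"zj":7}
After op 5 (add /ytd 61): {"ao":[83,43,93],"kn":{"dg":50,"qrz":50},"ytd":61,"zj":7}
After op 6 (replace /ao 7): {"ao":7,"kn":{"dg":50,"qrz":50},"ytd":61,"zj":7}
After op 7 (remove /ytd): {"ao":7,"kn":{"dg":50,"qrz":50},"zj":7}
After op 8 (add /kn/rzn 41): {"ao":7,"kn":{"dg":50,"qrz":50,"rzn":41},"zj":7}
After op 9 (remove /kn/qrz): {"ao":7,"kn":{"dg":50,"rzn":41},"zj":7}
After op 10 (remove /ao): {"kn":{"dg":50,"rzn":41},"zj":7}
After op 11 (replace /zj 62): {"kn":{"dg":50,"rzn":41},"zj":62}
After op 12 (add /iw 27): {"iw":27,"kn":{"dg":50,"rzn":41},"zj":62}
After op 13 (replace /kn/dg 84): {"iw":27,"kn":{"dg":84,"rzn":41},"zj":62}
After op 14 (add /zwf 73): {"iw":27,"kn":{"dg":84,"rzn":41},"zj":62,"zwf":73}
After op 15 (replace /zj 9): {"iw":27,"kn":{"dg":84,"rzn":41},"zj":9,"zwf":73}
After op 16 (replace /iw 68): {"iw":68,"kn":{"dg":84,"rzn":41},"zj":9,"zwf":73}
After op 17 (add /kn/rzn 91): {"iw":68,"kn":{"dg":84,"rzn":91},"zj":9,"zwf":73}
After op 18 (add /dmz 32): {"dmz":32,"iw":68,"kn":{"dg":84,"rzn":91},"zj":9,"zwf":73}
After op 19 (remove /dmz): {"iw":68,"kn":{"dg":84,"rzn":91},"zj":9,"zwf":73}
After op 20 (add /kn/wtw 35): {"iw":68,"kn":{"dg":84,"rzn":91,"wtw":35},"zj":9,"zwf":73}
After op 21 (add /kn/cha 66): {"iw":68,"kn":{"cha":66,"dg":84,"rzn":91,"wtw":35},"zj":9,"zwf":73}
After op 22 (add /cr 73): {"cr":73,"iw":68,"kn":{"cha":66,"dg":84,"rzn":91,"wtw":35},"zj":9,"zwf":73}
After op 23 (add /jh 81): {"cr":73,"iw":68,"jh":81,"kn":{"cha":66,"dg":84,"rzn":91,"wtw":35},"zj":9,"zwf":73}
After op 24 (replace /kn/dg 83): {"cr":73,"iw":68,"jh":81,"kn":{"cha":66,"dg":83,"rzn":91,"wtw":35},"zj":9,"zwf":73}
After op 25 (remove /kn/rzn): {"cr":73,"iw":68,"jh":81,"kn":{"cha":66,"dg":83,"wtw":35},"zj":9,"zwf":73}

Answer: {"cr":73,"iw":68,"jh":81,"kn":{"cha":66,"dg":83,"wtw":35},"zj":9,"zwf":73}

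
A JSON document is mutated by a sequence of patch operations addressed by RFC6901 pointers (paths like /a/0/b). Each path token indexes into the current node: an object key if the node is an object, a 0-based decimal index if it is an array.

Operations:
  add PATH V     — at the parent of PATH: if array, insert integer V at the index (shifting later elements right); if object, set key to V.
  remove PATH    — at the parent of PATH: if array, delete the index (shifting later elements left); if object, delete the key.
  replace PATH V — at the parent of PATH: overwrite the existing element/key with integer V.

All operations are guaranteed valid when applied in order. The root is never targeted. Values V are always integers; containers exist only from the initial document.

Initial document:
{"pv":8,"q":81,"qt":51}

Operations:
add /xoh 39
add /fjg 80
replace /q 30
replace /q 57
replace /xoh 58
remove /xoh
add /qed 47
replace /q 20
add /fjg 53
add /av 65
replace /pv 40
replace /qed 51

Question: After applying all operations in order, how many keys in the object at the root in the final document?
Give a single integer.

Answer: 6

Derivation:
After op 1 (add /xoh 39): {"pv":8,"q":81,"qt":51,"xoh":39}
After op 2 (add /fjg 80): {"fjg":80,"pv":8,"q":81,"qt":51,"xoh":39}
After op 3 (replace /q 30): {"fjg":80,"pv":8,"q":30,"qt":51,"xoh":39}
After op 4 (replace /q 57): {"fjg":80,"pv":8,"q":57,"qt":51,"xoh":39}
After op 5 (replace /xoh 58): {"fjg":80,"pv":8,"q":57,"qt":51,"xoh":58}
After op 6 (remove /xoh): {"fjg":80,"pv":8,"q":57,"qt":51}
After op 7 (add /qed 47): {"fjg":80,"pv":8,"q":57,"qed":47,"qt":51}
After op 8 (replace /q 20): {"fjg":80,"pv":8,"q":20,"qed":47,"qt":51}
After op 9 (add /fjg 53): {"fjg":53,"pv":8,"q":20,"qed":47,"qt":51}
After op 10 (add /av 65): {"av":65,"fjg":53,"pv":8,"q":20,"qed":47,"qt":51}
After op 11 (replace /pv 40): {"av":65,"fjg":53,"pv":40,"q":20,"qed":47,"qt":51}
After op 12 (replace /qed 51): {"av":65,"fjg":53,"pv":40,"q":20,"qed":51,"qt":51}
Size at the root: 6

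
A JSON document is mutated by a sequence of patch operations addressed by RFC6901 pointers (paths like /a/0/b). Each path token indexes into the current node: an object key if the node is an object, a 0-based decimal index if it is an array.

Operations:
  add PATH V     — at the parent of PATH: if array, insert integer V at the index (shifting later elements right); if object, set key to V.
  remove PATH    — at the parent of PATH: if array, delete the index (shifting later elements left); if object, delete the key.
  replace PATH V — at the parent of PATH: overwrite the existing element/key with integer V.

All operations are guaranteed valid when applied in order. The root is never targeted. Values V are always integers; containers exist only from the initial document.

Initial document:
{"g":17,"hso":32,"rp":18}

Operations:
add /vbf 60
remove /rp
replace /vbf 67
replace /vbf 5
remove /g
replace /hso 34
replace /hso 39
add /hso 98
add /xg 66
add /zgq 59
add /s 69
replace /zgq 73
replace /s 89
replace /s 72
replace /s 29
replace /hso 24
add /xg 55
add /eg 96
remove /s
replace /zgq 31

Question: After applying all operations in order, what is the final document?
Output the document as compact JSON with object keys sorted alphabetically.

After op 1 (add /vbf 60): {"g":17,"hso":32,"rp":18,"vbf":60}
After op 2 (remove /rp): {"g":17,"hso":32,"vbf":60}
After op 3 (replace /vbf 67): {"g":17,"hso":32,"vbf":67}
After op 4 (replace /vbf 5): {"g":17,"hso":32,"vbf":5}
After op 5 (remove /g): {"hso":32,"vbf":5}
After op 6 (replace /hso 34): {"hso":34,"vbf":5}
After op 7 (replace /hso 39): {"hso":39,"vbf":5}
After op 8 (add /hso 98): {"hso":98,"vbf":5}
After op 9 (add /xg 66): {"hso":98,"vbf":5,"xg":66}
After op 10 (add /zgq 59): {"hso":98,"vbf":5,"xg":66,"zgq":59}
After op 11 (add /s 69): {"hso":98,"s":69,"vbf":5,"xg":66,"zgq":59}
After op 12 (replace /zgq 73): {"hso":98,"s":69,"vbf":5,"xg":66,"zgq":73}
After op 13 (replace /s 89): {"hso":98,"s":89,"vbf":5,"xg":66,"zgq":73}
After op 14 (replace /s 72): {"hso":98,"s":72,"vbf":5,"xg":66,"zgq":73}
After op 15 (replace /s 29): {"hso":98,"s":29,"vbf":5,"xg":66,"zgq":73}
After op 16 (replace /hso 24): {"hso":24,"s":29,"vbf":5,"xg":66,"zgq":73}
After op 17 (add /xg 55): {"hso":24,"s":29,"vbf":5,"xg":55,"zgq":73}
After op 18 (add /eg 96): {"eg":96,"hso":24,"s":29,"vbf":5,"xg":55,"zgq":73}
After op 19 (remove /s): {"eg":96,"hso":24,"vbf":5,"xg":55,"zgq":73}
After op 20 (replace /zgq 31): {"eg":96,"hso":24,"vbf":5,"xg":55,"zgq":31}

Answer: {"eg":96,"hso":24,"vbf":5,"xg":55,"zgq":31}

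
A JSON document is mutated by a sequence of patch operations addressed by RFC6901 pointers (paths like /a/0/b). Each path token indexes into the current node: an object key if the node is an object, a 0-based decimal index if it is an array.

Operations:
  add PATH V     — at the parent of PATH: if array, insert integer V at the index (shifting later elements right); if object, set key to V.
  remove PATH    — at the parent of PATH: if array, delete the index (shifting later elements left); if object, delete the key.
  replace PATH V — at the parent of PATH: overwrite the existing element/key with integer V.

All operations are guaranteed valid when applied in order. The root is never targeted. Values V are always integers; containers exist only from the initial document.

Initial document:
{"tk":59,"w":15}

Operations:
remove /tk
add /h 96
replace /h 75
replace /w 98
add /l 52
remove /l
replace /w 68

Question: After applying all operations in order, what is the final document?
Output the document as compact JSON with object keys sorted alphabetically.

After op 1 (remove /tk): {"w":15}
After op 2 (add /h 96): {"h":96,"w":15}
After op 3 (replace /h 75): {"h":75,"w":15}
After op 4 (replace /w 98): {"h":75,"w":98}
After op 5 (add /l 52): {"h":75,"l":52,"w":98}
After op 6 (remove /l): {"h":75,"w":98}
After op 7 (replace /w 68): {"h":75,"w":68}

Answer: {"h":75,"w":68}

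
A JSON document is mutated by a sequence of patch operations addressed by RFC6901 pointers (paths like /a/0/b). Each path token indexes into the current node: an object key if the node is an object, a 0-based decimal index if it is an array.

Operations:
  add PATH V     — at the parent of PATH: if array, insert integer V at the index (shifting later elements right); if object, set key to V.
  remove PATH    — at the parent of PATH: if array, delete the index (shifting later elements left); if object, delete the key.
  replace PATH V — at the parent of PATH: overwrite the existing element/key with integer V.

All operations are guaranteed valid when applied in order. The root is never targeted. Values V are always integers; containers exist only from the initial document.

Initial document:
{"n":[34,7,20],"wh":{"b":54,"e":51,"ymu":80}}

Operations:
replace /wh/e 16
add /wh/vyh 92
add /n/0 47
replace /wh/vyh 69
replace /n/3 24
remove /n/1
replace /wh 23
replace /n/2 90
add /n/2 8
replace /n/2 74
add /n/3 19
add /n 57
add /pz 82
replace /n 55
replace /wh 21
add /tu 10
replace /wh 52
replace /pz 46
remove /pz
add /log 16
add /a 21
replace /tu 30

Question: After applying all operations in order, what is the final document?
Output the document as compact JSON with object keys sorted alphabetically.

Answer: {"a":21,"log":16,"n":55,"tu":30,"wh":52}

Derivation:
After op 1 (replace /wh/e 16): {"n":[34,7,20],"wh":{"b":54,"e":16,"ymu":80}}
After op 2 (add /wh/vyh 92): {"n":[34,7,20],"wh":{"b":54,"e":16,"vyh":92,"ymu":80}}
After op 3 (add /n/0 47): {"n":[47,34,7,20],"wh":{"b":54,"e":16,"vyh":92,"ymu":80}}
After op 4 (replace /wh/vyh 69): {"n":[47,34,7,20],"wh":{"b":54,"e":16,"vyh":69,"ymu":80}}
After op 5 (replace /n/3 24): {"n":[47,34,7,24],"wh":{"b":54,"e":16,"vyh":69,"ymu":80}}
After op 6 (remove /n/1): {"n":[47,7,24],"wh":{"b":54,"e":16,"vyh":69,"ymu":80}}
After op 7 (replace /wh 23): {"n":[47,7,24],"wh":23}
After op 8 (replace /n/2 90): {"n":[47,7,90],"wh":23}
After op 9 (add /n/2 8): {"n":[47,7,8,90],"wh":23}
After op 10 (replace /n/2 74): {"n":[47,7,74,90],"wh":23}
After op 11 (add /n/3 19): {"n":[47,7,74,19,90],"wh":23}
After op 12 (add /n 57): {"n":57,"wh":23}
After op 13 (add /pz 82): {"n":57,"pz":82,"wh":23}
After op 14 (replace /n 55): {"n":55,"pz":82,"wh":23}
After op 15 (replace /wh 21): {"n":55,"pz":82,"wh":21}
After op 16 (add /tu 10): {"n":55,"pz":82,"tu":10,"wh":21}
After op 17 (replace /wh 52): {"n":55,"pz":82,"tu":10,"wh":52}
After op 18 (replace /pz 46): {"n":55,"pz":46,"tu":10,"wh":52}
After op 19 (remove /pz): {"n":55,"tu":10,"wh":52}
After op 20 (add /log 16): {"log":16,"n":55,"tu":10,"wh":52}
After op 21 (add /a 21): {"a":21,"log":16,"n":55,"tu":10,"wh":52}
After op 22 (replace /tu 30): {"a":21,"log":16,"n":55,"tu":30,"wh":52}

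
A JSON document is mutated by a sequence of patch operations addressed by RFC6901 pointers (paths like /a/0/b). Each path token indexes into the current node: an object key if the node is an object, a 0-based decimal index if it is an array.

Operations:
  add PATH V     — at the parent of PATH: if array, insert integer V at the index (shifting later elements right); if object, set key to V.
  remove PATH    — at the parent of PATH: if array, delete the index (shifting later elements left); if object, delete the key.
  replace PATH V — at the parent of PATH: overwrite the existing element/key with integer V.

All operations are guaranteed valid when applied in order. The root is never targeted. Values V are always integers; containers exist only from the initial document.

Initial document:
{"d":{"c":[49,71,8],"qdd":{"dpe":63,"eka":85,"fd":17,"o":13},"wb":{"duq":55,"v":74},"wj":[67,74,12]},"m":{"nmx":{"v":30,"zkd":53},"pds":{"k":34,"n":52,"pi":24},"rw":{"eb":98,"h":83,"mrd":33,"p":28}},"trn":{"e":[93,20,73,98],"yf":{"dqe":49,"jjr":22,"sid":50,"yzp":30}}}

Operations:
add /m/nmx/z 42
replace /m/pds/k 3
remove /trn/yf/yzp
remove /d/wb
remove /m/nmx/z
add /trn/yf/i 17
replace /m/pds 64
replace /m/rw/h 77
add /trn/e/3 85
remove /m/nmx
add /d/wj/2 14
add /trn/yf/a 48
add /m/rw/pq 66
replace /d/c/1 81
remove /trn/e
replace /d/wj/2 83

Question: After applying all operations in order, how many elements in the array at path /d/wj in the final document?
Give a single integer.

After op 1 (add /m/nmx/z 42): {"d":{"c":[49,71,8],"qdd":{"dpe":63,"eka":85,"fd":17,"o":13},"wb":{"duq":55,"v":74},"wj":[67,74,12]},"m":{"nmx":{"v":30,"z":42,"zkd":53},"pds":{"k":34,"n":52,"pi":24},"rw":{"eb":98,"h":83,"mrd":33,"p":28}},"trn":{"e":[93,20,73,98],"yf":{"dqe":49,"jjr":22,"sid":50,"yzp":30}}}
After op 2 (replace /m/pds/k 3): {"d":{"c":[49,71,8],"qdd":{"dpe":63,"eka":85,"fd":17,"o":13},"wb":{"duq":55,"v":74},"wj":[67,74,12]},"m":{"nmx":{"v":30,"z":42,"zkd":53},"pds":{"k":3,"n":52,"pi":24},"rw":{"eb":98,"h":83,"mrd":33,"p":28}},"trn":{"e":[93,20,73,98],"yf":{"dqe":49,"jjr":22,"sid":50,"yzp":30}}}
After op 3 (remove /trn/yf/yzp): {"d":{"c":[49,71,8],"qdd":{"dpe":63,"eka":85,"fd":17,"o":13},"wb":{"duq":55,"v":74},"wj":[67,74,12]},"m":{"nmx":{"v":30,"z":42,"zkd":53},"pds":{"k":3,"n":52,"pi":24},"rw":{"eb":98,"h":83,"mrd":33,"p":28}},"trn":{"e":[93,20,73,98],"yf":{"dqe":49,"jjr":22,"sid":50}}}
After op 4 (remove /d/wb): {"d":{"c":[49,71,8],"qdd":{"dpe":63,"eka":85,"fd":17,"o":13},"wj":[67,74,12]},"m":{"nmx":{"v":30,"z":42,"zkd":53},"pds":{"k":3,"n":52,"pi":24},"rw":{"eb":98,"h":83,"mrd":33,"p":28}},"trn":{"e":[93,20,73,98],"yf":{"dqe":49,"jjr":22,"sid":50}}}
After op 5 (remove /m/nmx/z): {"d":{"c":[49,71,8],"qdd":{"dpe":63,"eka":85,"fd":17,"o":13},"wj":[67,74,12]},"m":{"nmx":{"v":30,"zkd":53},"pds":{"k":3,"n":52,"pi":24},"rw":{"eb":98,"h":83,"mrd":33,"p":28}},"trn":{"e":[93,20,73,98],"yf":{"dqe":49,"jjr":22,"sid":50}}}
After op 6 (add /trn/yf/i 17): {"d":{"c":[49,71,8],"qdd":{"dpe":63,"eka":85,"fd":17,"o":13},"wj":[67,74,12]},"m":{"nmx":{"v":30,"zkd":53},"pds":{"k":3,"n":52,"pi":24},"rw":{"eb":98,"h":83,"mrd":33,"p":28}},"trn":{"e":[93,20,73,98],"yf":{"dqe":49,"i":17,"jjr":22,"sid":50}}}
After op 7 (replace /m/pds 64): {"d":{"c":[49,71,8],"qdd":{"dpe":63,"eka":85,"fd":17,"o":13},"wj":[67,74,12]},"m":{"nmx":{"v":30,"zkd":53},"pds":64,"rw":{"eb":98,"h":83,"mrd":33,"p":28}},"trn":{"e":[93,20,73,98],"yf":{"dqe":49,"i":17,"jjr":22,"sid":50}}}
After op 8 (replace /m/rw/h 77): {"d":{"c":[49,71,8],"qdd":{"dpe":63,"eka":85,"fd":17,"o":13},"wj":[67,74,12]},"m":{"nmx":{"v":30,"zkd":53},"pds":64,"rw":{"eb":98,"h":77,"mrd":33,"p":28}},"trn":{"e":[93,20,73,98],"yf":{"dqe":49,"i":17,"jjr":22,"sid":50}}}
After op 9 (add /trn/e/3 85): {"d":{"c":[49,71,8],"qdd":{"dpe":63,"eka":85,"fd":17,"o":13},"wj":[67,74,12]},"m":{"nmx":{"v":30,"zkd":53},"pds":64,"rw":{"eb":98,"h":77,"mrd":33,"p":28}},"trn":{"e":[93,20,73,85,98],"yf":{"dqe":49,"i":17,"jjr":22,"sid":50}}}
After op 10 (remove /m/nmx): {"d":{"c":[49,71,8],"qdd":{"dpe":63,"eka":85,"fd":17,"o":13},"wj":[67,74,12]},"m":{"pds":64,"rw":{"eb":98,"h":77,"mrd":33,"p":28}},"trn":{"e":[93,20,73,85,98],"yf":{"dqe":49,"i":17,"jjr":22,"sid":50}}}
After op 11 (add /d/wj/2 14): {"d":{"c":[49,71,8],"qdd":{"dpe":63,"eka":85,"fd":17,"o":13},"wj":[67,74,14,12]},"m":{"pds":64,"rw":{"eb":98,"h":77,"mrd":33,"p":28}},"trn":{"e":[93,20,73,85,98],"yf":{"dqe":49,"i":17,"jjr":22,"sid":50}}}
After op 12 (add /trn/yf/a 48): {"d":{"c":[49,71,8],"qdd":{"dpe":63,"eka":85,"fd":17,"o":13},"wj":[67,74,14,12]},"m":{"pds":64,"rw":{"eb":98,"h":77,"mrd":33,"p":28}},"trn":{"e":[93,20,73,85,98],"yf":{"a":48,"dqe":49,"i":17,"jjr":22,"sid":50}}}
After op 13 (add /m/rw/pq 66): {"d":{"c":[49,71,8],"qdd":{"dpe":63,"eka":85,"fd":17,"o":13},"wj":[67,74,14,12]},"m":{"pds":64,"rw":{"eb":98,"h":77,"mrd":33,"p":28,"pq":66}},"trn":{"e":[93,20,73,85,98],"yf":{"a":48,"dqe":49,"i":17,"jjr":22,"sid":50}}}
After op 14 (replace /d/c/1 81): {"d":{"c":[49,81,8],"qdd":{"dpe":63,"eka":85,"fd":17,"o":13},"wj":[67,74,14,12]},"m":{"pds":64,"rw":{"eb":98,"h":77,"mrd":33,"p":28,"pq":66}},"trn":{"e":[93,20,73,85,98],"yf":{"a":48,"dqe":49,"i":17,"jjr":22,"sid":50}}}
After op 15 (remove /trn/e): {"d":{"c":[49,81,8],"qdd":{"dpe":63,"eka":85,"fd":17,"o":13},"wj":[67,74,14,12]},"m":{"pds":64,"rw":{"eb":98,"h":77,"mrd":33,"p":28,"pq":66}},"trn":{"yf":{"a":48,"dqe":49,"i":17,"jjr":22,"sid":50}}}
After op 16 (replace /d/wj/2 83): {"d":{"c":[49,81,8],"qdd":{"dpe":63,"eka":85,"fd":17,"o":13},"wj":[67,74,83,12]},"m":{"pds":64,"rw":{"eb":98,"h":77,"mrd":33,"p":28,"pq":66}},"trn":{"yf":{"a":48,"dqe":49,"i":17,"jjr":22,"sid":50}}}
Size at path /d/wj: 4

Answer: 4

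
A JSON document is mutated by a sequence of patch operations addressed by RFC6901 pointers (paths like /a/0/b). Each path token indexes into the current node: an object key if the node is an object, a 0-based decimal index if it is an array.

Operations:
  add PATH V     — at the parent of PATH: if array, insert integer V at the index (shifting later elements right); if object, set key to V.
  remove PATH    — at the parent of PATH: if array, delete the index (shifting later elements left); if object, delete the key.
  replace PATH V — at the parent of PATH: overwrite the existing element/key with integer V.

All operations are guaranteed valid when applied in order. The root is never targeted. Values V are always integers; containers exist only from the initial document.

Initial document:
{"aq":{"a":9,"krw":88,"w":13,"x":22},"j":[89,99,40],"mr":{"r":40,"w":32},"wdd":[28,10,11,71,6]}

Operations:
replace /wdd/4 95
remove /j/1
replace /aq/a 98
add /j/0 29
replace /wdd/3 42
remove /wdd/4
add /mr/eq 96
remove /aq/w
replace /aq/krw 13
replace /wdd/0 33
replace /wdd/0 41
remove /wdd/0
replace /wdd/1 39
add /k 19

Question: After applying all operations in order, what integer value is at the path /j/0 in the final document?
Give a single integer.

Answer: 29

Derivation:
After op 1 (replace /wdd/4 95): {"aq":{"a":9,"krw":88,"w":13,"x":22},"j":[89,99,40],"mr":{"r":40,"w":32},"wdd":[28,10,11,71,95]}
After op 2 (remove /j/1): {"aq":{"a":9,"krw":88,"w":13,"x":22},"j":[89,40],"mr":{"r":40,"w":32},"wdd":[28,10,11,71,95]}
After op 3 (replace /aq/a 98): {"aq":{"a":98,"krw":88,"w":13,"x":22},"j":[89,40],"mr":{"r":40,"w":32},"wdd":[28,10,11,71,95]}
After op 4 (add /j/0 29): {"aq":{"a":98,"krw":88,"w":13,"x":22},"j":[29,89,40],"mr":{"r":40,"w":32},"wdd":[28,10,11,71,95]}
After op 5 (replace /wdd/3 42): {"aq":{"a":98,"krw":88,"w":13,"x":22},"j":[29,89,40],"mr":{"r":40,"w":32},"wdd":[28,10,11,42,95]}
After op 6 (remove /wdd/4): {"aq":{"a":98,"krw":88,"w":13,"x":22},"j":[29,89,40],"mr":{"r":40,"w":32},"wdd":[28,10,11,42]}
After op 7 (add /mr/eq 96): {"aq":{"a":98,"krw":88,"w":13,"x":22},"j":[29,89,40],"mr":{"eq":96,"r":40,"w":32},"wdd":[28,10,11,42]}
After op 8 (remove /aq/w): {"aq":{"a":98,"krw":88,"x":22},"j":[29,89,40],"mr":{"eq":96,"r":40,"w":32},"wdd":[28,10,11,42]}
After op 9 (replace /aq/krw 13): {"aq":{"a":98,"krw":13,"x":22},"j":[29,89,40],"mr":{"eq":96,"r":40,"w":32},"wdd":[28,10,11,42]}
After op 10 (replace /wdd/0 33): {"aq":{"a":98,"krw":13,"x":22},"j":[29,89,40],"mr":{"eq":96,"r":40,"w":32},"wdd":[33,10,11,42]}
After op 11 (replace /wdd/0 41): {"aq":{"a":98,"krw":13,"x":22},"j":[29,89,40],"mr":{"eq":96,"r":40,"w":32},"wdd":[41,10,11,42]}
After op 12 (remove /wdd/0): {"aq":{"a":98,"krw":13,"x":22},"j":[29,89,40],"mr":{"eq":96,"r":40,"w":32},"wdd":[10,11,42]}
After op 13 (replace /wdd/1 39): {"aq":{"a":98,"krw":13,"x":22},"j":[29,89,40],"mr":{"eq":96,"r":40,"w":32},"wdd":[10,39,42]}
After op 14 (add /k 19): {"aq":{"a":98,"krw":13,"x":22},"j":[29,89,40],"k":19,"mr":{"eq":96,"r":40,"w":32},"wdd":[10,39,42]}
Value at /j/0: 29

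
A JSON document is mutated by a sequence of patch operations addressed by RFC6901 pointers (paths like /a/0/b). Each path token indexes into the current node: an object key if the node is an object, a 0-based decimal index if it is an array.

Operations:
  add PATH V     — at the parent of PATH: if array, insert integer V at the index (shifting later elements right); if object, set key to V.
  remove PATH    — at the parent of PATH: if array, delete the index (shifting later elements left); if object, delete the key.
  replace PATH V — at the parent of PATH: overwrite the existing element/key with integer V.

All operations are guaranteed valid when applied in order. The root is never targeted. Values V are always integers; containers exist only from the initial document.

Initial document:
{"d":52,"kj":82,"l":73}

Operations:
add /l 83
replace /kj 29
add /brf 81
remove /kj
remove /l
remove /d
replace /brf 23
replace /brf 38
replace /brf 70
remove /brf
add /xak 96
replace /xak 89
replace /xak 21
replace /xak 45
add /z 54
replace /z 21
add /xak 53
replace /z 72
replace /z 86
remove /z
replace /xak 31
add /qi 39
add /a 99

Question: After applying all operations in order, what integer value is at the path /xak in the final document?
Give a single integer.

Answer: 31

Derivation:
After op 1 (add /l 83): {"d":52,"kj":82,"l":83}
After op 2 (replace /kj 29): {"d":52,"kj":29,"l":83}
After op 3 (add /brf 81): {"brf":81,"d":52,"kj":29,"l":83}
After op 4 (remove /kj): {"brf":81,"d":52,"l":83}
After op 5 (remove /l): {"brf":81,"d":52}
After op 6 (remove /d): {"brf":81}
After op 7 (replace /brf 23): {"brf":23}
After op 8 (replace /brf 38): {"brf":38}
After op 9 (replace /brf 70): {"brf":70}
After op 10 (remove /brf): {}
After op 11 (add /xak 96): {"xak":96}
After op 12 (replace /xak 89): {"xak":89}
After op 13 (replace /xak 21): {"xak":21}
After op 14 (replace /xak 45): {"xak":45}
After op 15 (add /z 54): {"xak":45,"z":54}
After op 16 (replace /z 21): {"xak":45,"z":21}
After op 17 (add /xak 53): {"xak":53,"z":21}
After op 18 (replace /z 72): {"xak":53,"z":72}
After op 19 (replace /z 86): {"xak":53,"z":86}
After op 20 (remove /z): {"xak":53}
After op 21 (replace /xak 31): {"xak":31}
After op 22 (add /qi 39): {"qi":39,"xak":31}
After op 23 (add /a 99): {"a":99,"qi":39,"xak":31}
Value at /xak: 31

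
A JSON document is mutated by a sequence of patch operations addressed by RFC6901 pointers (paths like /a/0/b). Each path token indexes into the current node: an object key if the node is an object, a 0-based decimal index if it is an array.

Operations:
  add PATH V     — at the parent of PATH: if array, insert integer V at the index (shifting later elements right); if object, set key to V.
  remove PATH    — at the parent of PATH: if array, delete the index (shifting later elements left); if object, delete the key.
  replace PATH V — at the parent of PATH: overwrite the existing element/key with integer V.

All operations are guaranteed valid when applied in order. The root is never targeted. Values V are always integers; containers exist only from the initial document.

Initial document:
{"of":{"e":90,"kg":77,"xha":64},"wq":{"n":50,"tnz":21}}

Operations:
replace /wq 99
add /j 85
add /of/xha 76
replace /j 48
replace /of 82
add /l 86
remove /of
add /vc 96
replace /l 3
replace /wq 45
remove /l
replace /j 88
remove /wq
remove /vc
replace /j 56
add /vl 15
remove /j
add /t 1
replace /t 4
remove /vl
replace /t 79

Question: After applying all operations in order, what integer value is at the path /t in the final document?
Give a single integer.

After op 1 (replace /wq 99): {"of":{"e":90,"kg":77,"xha":64},"wq":99}
After op 2 (add /j 85): {"j":85,"of":{"e":90,"kg":77,"xha":64},"wq":99}
After op 3 (add /of/xha 76): {"j":85,"of":{"e":90,"kg":77,"xha":76},"wq":99}
After op 4 (replace /j 48): {"j":48,"of":{"e":90,"kg":77,"xha":76},"wq":99}
After op 5 (replace /of 82): {"j":48,"of":82,"wq":99}
After op 6 (add /l 86): {"j":48,"l":86,"of":82,"wq":99}
After op 7 (remove /of): {"j":48,"l":86,"wq":99}
After op 8 (add /vc 96): {"j":48,"l":86,"vc":96,"wq":99}
After op 9 (replace /l 3): {"j":48,"l":3,"vc":96,"wq":99}
After op 10 (replace /wq 45): {"j":48,"l":3,"vc":96,"wq":45}
After op 11 (remove /l): {"j":48,"vc":96,"wq":45}
After op 12 (replace /j 88): {"j":88,"vc":96,"wq":45}
After op 13 (remove /wq): {"j":88,"vc":96}
After op 14 (remove /vc): {"j":88}
After op 15 (replace /j 56): {"j":56}
After op 16 (add /vl 15): {"j":56,"vl":15}
After op 17 (remove /j): {"vl":15}
After op 18 (add /t 1): {"t":1,"vl":15}
After op 19 (replace /t 4): {"t":4,"vl":15}
After op 20 (remove /vl): {"t":4}
After op 21 (replace /t 79): {"t":79}
Value at /t: 79

Answer: 79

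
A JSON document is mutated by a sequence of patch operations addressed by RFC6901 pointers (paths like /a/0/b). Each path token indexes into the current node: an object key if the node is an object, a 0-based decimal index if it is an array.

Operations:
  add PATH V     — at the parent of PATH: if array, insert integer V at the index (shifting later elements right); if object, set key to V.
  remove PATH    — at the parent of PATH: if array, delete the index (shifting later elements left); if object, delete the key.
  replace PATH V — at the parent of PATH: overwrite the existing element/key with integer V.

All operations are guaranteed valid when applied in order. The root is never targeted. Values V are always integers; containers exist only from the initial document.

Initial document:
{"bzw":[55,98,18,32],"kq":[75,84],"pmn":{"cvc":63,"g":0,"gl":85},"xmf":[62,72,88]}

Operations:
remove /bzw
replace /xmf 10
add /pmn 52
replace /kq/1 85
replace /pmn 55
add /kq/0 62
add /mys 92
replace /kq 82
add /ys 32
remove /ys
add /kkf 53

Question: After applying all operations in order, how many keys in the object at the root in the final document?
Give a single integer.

Answer: 5

Derivation:
After op 1 (remove /bzw): {"kq":[75,84],"pmn":{"cvc":63,"g":0,"gl":85},"xmf":[62,72,88]}
After op 2 (replace /xmf 10): {"kq":[75,84],"pmn":{"cvc":63,"g":0,"gl":85},"xmf":10}
After op 3 (add /pmn 52): {"kq":[75,84],"pmn":52,"xmf":10}
After op 4 (replace /kq/1 85): {"kq":[75,85],"pmn":52,"xmf":10}
After op 5 (replace /pmn 55): {"kq":[75,85],"pmn":55,"xmf":10}
After op 6 (add /kq/0 62): {"kq":[62,75,85],"pmn":55,"xmf":10}
After op 7 (add /mys 92): {"kq":[62,75,85],"mys":92,"pmn":55,"xmf":10}
After op 8 (replace /kq 82): {"kq":82,"mys":92,"pmn":55,"xmf":10}
After op 9 (add /ys 32): {"kq":82,"mys":92,"pmn":55,"xmf":10,"ys":32}
After op 10 (remove /ys): {"kq":82,"mys":92,"pmn":55,"xmf":10}
After op 11 (add /kkf 53): {"kkf":53,"kq":82,"mys":92,"pmn":55,"xmf":10}
Size at the root: 5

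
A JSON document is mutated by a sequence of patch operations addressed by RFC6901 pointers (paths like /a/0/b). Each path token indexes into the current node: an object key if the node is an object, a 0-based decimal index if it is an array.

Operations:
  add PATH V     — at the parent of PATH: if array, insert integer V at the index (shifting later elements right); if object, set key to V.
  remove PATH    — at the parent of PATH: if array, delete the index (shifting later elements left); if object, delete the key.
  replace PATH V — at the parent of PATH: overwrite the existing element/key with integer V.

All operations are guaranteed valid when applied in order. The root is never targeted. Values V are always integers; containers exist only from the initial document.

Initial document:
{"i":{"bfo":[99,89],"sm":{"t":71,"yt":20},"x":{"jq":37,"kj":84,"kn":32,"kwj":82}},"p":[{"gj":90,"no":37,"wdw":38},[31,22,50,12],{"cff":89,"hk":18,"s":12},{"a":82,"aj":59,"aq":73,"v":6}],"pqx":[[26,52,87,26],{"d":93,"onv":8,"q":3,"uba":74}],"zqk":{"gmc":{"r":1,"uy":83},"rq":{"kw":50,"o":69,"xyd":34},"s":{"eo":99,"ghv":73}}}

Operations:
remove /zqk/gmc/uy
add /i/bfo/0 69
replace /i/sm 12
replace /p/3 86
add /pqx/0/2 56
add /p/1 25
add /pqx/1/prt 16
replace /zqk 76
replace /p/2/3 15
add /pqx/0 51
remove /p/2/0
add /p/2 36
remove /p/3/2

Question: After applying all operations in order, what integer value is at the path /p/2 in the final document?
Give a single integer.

Answer: 36

Derivation:
After op 1 (remove /zqk/gmc/uy): {"i":{"bfo":[99,89],"sm":{"t":71,"yt":20},"x":{"jq":37,"kj":84,"kn":32,"kwj":82}},"p":[{"gj":90,"no":37,"wdw":38},[31,22,50,12],{"cff":89,"hk":18,"s":12},{"a":82,"aj":59,"aq":73,"v":6}],"pqx":[[26,52,87,26],{"d":93,"onv":8,"q":3,"uba":74}],"zqk":{"gmc":{"r":1},"rq":{"kw":50,"o":69,"xyd":34},"s":{"eo":99,"ghv":73}}}
After op 2 (add /i/bfo/0 69): {"i":{"bfo":[69,99,89],"sm":{"t":71,"yt":20},"x":{"jq":37,"kj":84,"kn":32,"kwj":82}},"p":[{"gj":90,"no":37,"wdw":38},[31,22,50,12],{"cff":89,"hk":18,"s":12},{"a":82,"aj":59,"aq":73,"v":6}],"pqx":[[26,52,87,26],{"d":93,"onv":8,"q":3,"uba":74}],"zqk":{"gmc":{"r":1},"rq":{"kw":50,"o":69,"xyd":34},"s":{"eo":99,"ghv":73}}}
After op 3 (replace /i/sm 12): {"i":{"bfo":[69,99,89],"sm":12,"x":{"jq":37,"kj":84,"kn":32,"kwj":82}},"p":[{"gj":90,"no":37,"wdw":38},[31,22,50,12],{"cff":89,"hk":18,"s":12},{"a":82,"aj":59,"aq":73,"v":6}],"pqx":[[26,52,87,26],{"d":93,"onv":8,"q":3,"uba":74}],"zqk":{"gmc":{"r":1},"rq":{"kw":50,"o":69,"xyd":34},"s":{"eo":99,"ghv":73}}}
After op 4 (replace /p/3 86): {"i":{"bfo":[69,99,89],"sm":12,"x":{"jq":37,"kj":84,"kn":32,"kwj":82}},"p":[{"gj":90,"no":37,"wdw":38},[31,22,50,12],{"cff":89,"hk":18,"s":12},86],"pqx":[[26,52,87,26],{"d":93,"onv":8,"q":3,"uba":74}],"zqk":{"gmc":{"r":1},"rq":{"kw":50,"o":69,"xyd":34},"s":{"eo":99,"ghv":73}}}
After op 5 (add /pqx/0/2 56): {"i":{"bfo":[69,99,89],"sm":12,"x":{"jq":37,"kj":84,"kn":32,"kwj":82}},"p":[{"gj":90,"no":37,"wdw":38},[31,22,50,12],{"cff":89,"hk":18,"s":12},86],"pqx":[[26,52,56,87,26],{"d":93,"onv":8,"q":3,"uba":74}],"zqk":{"gmc":{"r":1},"rq":{"kw":50,"o":69,"xyd":34},"s":{"eo":99,"ghv":73}}}
After op 6 (add /p/1 25): {"i":{"bfo":[69,99,89],"sm":12,"x":{"jq":37,"kj":84,"kn":32,"kwj":82}},"p":[{"gj":90,"no":37,"wdw":38},25,[31,22,50,12],{"cff":89,"hk":18,"s":12},86],"pqx":[[26,52,56,87,26],{"d":93,"onv":8,"q":3,"uba":74}],"zqk":{"gmc":{"r":1},"rq":{"kw":50,"o":69,"xyd":34},"s":{"eo":99,"ghv":73}}}
After op 7 (add /pqx/1/prt 16): {"i":{"bfo":[69,99,89],"sm":12,"x":{"jq":37,"kj":84,"kn":32,"kwj":82}},"p":[{"gj":90,"no":37,"wdw":38},25,[31,22,50,12],{"cff":89,"hk":18,"s":12},86],"pqx":[[26,52,56,87,26],{"d":93,"onv":8,"prt":16,"q":3,"uba":74}],"zqk":{"gmc":{"r":1},"rq":{"kw":50,"o":69,"xyd":34},"s":{"eo":99,"ghv":73}}}
After op 8 (replace /zqk 76): {"i":{"bfo":[69,99,89],"sm":12,"x":{"jq":37,"kj":84,"kn":32,"kwj":82}},"p":[{"gj":90,"no":37,"wdw":38},25,[31,22,50,12],{"cff":89,"hk":18,"s":12},86],"pqx":[[26,52,56,87,26],{"d":93,"onv":8,"prt":16,"q":3,"uba":74}],"zqk":76}
After op 9 (replace /p/2/3 15): {"i":{"bfo":[69,99,89],"sm":12,"x":{"jq":37,"kj":84,"kn":32,"kwj":82}},"p":[{"gj":90,"no":37,"wdw":38},25,[31,22,50,15],{"cff":89,"hk":18,"s":12},86],"pqx":[[26,52,56,87,26],{"d":93,"onv":8,"prt":16,"q":3,"uba":74}],"zqk":76}
After op 10 (add /pqx/0 51): {"i":{"bfo":[69,99,89],"sm":12,"x":{"jq":37,"kj":84,"kn":32,"kwj":82}},"p":[{"gj":90,"no":37,"wdw":38},25,[31,22,50,15],{"cff":89,"hk":18,"s":12},86],"pqx":[51,[26,52,56,87,26],{"d":93,"onv":8,"prt":16,"q":3,"uba":74}],"zqk":76}
After op 11 (remove /p/2/0): {"i":{"bfo":[69,99,89],"sm":12,"x":{"jq":37,"kj":84,"kn":32,"kwj":82}},"p":[{"gj":90,"no":37,"wdw":38},25,[22,50,15],{"cff":89,"hk":18,"s":12},86],"pqx":[51,[26,52,56,87,26],{"d":93,"onv":8,"prt":16,"q":3,"uba":74}],"zqk":76}
After op 12 (add /p/2 36): {"i":{"bfo":[69,99,89],"sm":12,"x":{"jq":37,"kj":84,"kn":32,"kwj":82}},"p":[{"gj":90,"no":37,"wdw":38},25,36,[22,50,15],{"cff":89,"hk":18,"s":12},86],"pqx":[51,[26,52,56,87,26],{"d":93,"onv":8,"prt":16,"q":3,"uba":74}],"zqk":76}
After op 13 (remove /p/3/2): {"i":{"bfo":[69,99,89],"sm":12,"x":{"jq":37,"kj":84,"kn":32,"kwj":82}},"p":[{"gj":90,"no":37,"wdw":38},25,36,[22,50],{"cff":89,"hk":18,"s":12},86],"pqx":[51,[26,52,56,87,26],{"d":93,"onv":8,"prt":16,"q":3,"uba":74}],"zqk":76}
Value at /p/2: 36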